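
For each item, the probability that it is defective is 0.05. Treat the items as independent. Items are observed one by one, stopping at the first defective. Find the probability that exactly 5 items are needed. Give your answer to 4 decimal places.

Geometric (trials to first success), p = 0.05.
P(Y = 5) = (1−p)^4 · p = 0.81451 · 0.05 = 0.040725

0.0407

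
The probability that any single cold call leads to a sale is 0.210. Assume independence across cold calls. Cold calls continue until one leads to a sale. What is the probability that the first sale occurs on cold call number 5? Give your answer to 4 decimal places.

Geometric (trials to first success), p = 0.21.
P(Y = 5) = (1−p)^4 · p = 0.3895 · 0.21 = 0.081795

0.0818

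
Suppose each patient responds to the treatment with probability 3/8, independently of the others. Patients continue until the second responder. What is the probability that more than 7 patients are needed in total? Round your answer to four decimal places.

0.1937

Needing more than 7 patients ⇔ fewer than 2 successes in the first 7. With X ~ Binomial(7, 0.375), P(Y > 7) = P(X ≤ 1).
  k=0: C(7,0)·0.375^0·0.625^7 = 0.037253
  k=1: C(7,1)·0.375^1·0.625^6 = 0.156462
P(X ≤ 1) = 0.193715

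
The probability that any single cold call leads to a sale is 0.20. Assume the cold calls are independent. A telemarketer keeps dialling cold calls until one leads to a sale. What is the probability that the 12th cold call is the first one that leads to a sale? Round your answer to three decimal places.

Geometric (trials to first success), p = 0.20.
P(Y = 12) = (1−p)^11 · p = 0.085899 · 0.20 = 0.01718

0.017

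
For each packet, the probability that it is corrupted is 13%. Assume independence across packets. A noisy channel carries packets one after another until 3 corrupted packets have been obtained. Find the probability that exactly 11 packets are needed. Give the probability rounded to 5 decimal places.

Y = trial on which the third success occurs; negative binomial, r=3, p=0.13.
P(Y=11) = C(10,2) · p^3 · (1−p)^8
= 45 · 0.002197 · 0.32821 = 0.0324486

0.03245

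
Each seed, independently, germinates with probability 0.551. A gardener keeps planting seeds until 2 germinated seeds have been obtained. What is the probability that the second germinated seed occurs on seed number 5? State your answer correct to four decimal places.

Y = trial on which the second success occurs; negative binomial, r=2, p=0.551.
P(Y=5) = C(4,1) · p^2 · (1−p)^3
= 4 · 0.3036 · 0.090519 = 0.109926

0.1099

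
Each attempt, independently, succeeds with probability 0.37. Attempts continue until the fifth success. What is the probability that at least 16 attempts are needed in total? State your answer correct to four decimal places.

0.2938

Needing more than 15 attempts ⇔ fewer than 5 successes in the first 15. With X ~ Binomial(15, 0.37), P(Y > 15) = P(X ≤ 4).
  k=0: C(15,0)·0.37^0·0.63^15 = 0.000977
  k=1: C(15,1)·0.37^1·0.63^14 = 0.008611
  k=2: C(15,2)·0.37^2·0.63^13 = 0.035401
  k=3: C(15,3)·0.37^3·0.63^12 = 0.090096
  k=4: C(15,4)·0.37^4·0.63^11 = 0.158740
P(X ≤ 4) = 0.293825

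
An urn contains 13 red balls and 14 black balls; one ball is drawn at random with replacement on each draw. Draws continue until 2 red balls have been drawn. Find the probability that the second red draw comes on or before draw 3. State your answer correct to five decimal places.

Finishing within 3 draws ⇔ at least 2 successes in the first 3. With X ~ Binomial(3, 0.481481), P(Y ≤ 3) = 1 − P(X ≤ 1).
  k=0: C(3,0)·0.481481^0·0.518519^3 = 0.1394096
  k=1: C(3,1)·0.481481^1·0.518519^2 = 0.3883554
1 − 0.5277651 = 0.4722349

0.47223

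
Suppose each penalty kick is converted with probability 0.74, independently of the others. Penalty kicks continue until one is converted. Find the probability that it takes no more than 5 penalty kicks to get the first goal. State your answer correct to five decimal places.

0.99881

Y = number of penalty kicks to the first success; geometric, p = 0.74.
P(Y ≤ 5) = 1 − (1−p)^5 = 1 − 0.0011881 = 0.9988119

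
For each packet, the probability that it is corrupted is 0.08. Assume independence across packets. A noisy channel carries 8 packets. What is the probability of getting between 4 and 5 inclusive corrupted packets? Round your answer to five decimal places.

0.00220

X ~ Binomial(8, 0.08); P(4 ≤ X ≤ 5) = Σ C(8,k) p^k (1−p)^(8−k) over k:
  k=4: C(8,4)·0.08^4·0.92^4 = 0.0020540
  k=5: C(8,5)·0.08^5·0.92^3 = 0.0001429
Total = 0.0021969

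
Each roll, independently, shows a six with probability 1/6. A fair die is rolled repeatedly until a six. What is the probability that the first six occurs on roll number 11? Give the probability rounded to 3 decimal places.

0.027

Geometric (trials to first success), p = 0.166667.
P(Y = 11) = (1−p)^10 · p = 0.16151 · 0.166667 = 0.02692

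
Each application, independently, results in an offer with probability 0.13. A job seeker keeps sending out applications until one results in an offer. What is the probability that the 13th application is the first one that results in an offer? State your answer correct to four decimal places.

Geometric (trials to first success), p = 0.13.
P(Y = 13) = (1−p)^12 · p = 0.18803 · 0.13 = 0.024444

0.0244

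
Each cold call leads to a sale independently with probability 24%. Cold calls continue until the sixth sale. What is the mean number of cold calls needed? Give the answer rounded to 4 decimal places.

Y = total cold calls until the sixth success; negative binomial with r=6, p=0.24.
E[Y] = r / p = 6 / 0.24 = 25.000000

25.0000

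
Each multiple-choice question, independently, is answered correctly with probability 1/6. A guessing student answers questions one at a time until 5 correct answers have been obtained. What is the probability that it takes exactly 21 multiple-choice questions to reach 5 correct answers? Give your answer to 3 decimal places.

Y = trial on which the fifth success occurs; negative binomial, r=5, p=0.166667.
P(Y=21) = C(20,4) · p^5 · (1−p)^16
= 4845 · 0.0001286 · 0.054088 = 0.03370

0.034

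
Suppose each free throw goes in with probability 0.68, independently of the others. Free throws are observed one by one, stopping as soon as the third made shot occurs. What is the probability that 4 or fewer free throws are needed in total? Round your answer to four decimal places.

0.6163

Finishing within 4 free throws ⇔ at least 3 successes in the first 4. With X ~ Binomial(4, 0.68), P(Y ≤ 4) = 1 − P(X ≤ 2).
  k=0: C(4,0)·0.68^0·0.32^4 = 0.010486
  k=1: C(4,1)·0.68^1·0.32^3 = 0.089129
  k=2: C(4,2)·0.68^2·0.32^2 = 0.284099
1 − 0.383713 = 0.616287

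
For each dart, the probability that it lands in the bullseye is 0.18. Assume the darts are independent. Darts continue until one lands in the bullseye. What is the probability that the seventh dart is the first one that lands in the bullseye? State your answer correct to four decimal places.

0.0547

Geometric (trials to first success), p = 0.18.
P(Y = 7) = (1−p)^6 · p = 0.30401 · 0.18 = 0.054721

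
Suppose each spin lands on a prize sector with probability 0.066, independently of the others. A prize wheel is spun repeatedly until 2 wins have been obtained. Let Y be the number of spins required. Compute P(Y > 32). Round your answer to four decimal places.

Needing more than 32 spins ⇔ fewer than 2 successes in the first 32. With X ~ Binomial(32, 0.066), P(Y > 32) = P(X ≤ 1).
  k=0: C(32,0)·0.066^0·0.934^32 = 0.112486
  k=1: C(32,1)·0.066^1·0.934^31 = 0.254359
P(X ≤ 1) = 0.366845

0.3668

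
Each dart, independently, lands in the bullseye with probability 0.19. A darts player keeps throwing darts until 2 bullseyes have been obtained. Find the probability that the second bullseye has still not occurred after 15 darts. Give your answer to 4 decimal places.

0.1915

Needing more than 15 darts ⇔ fewer than 2 successes in the first 15. With X ~ Binomial(15, 0.19), P(Y > 15) = P(X ≤ 1).
  k=0: C(15,0)·0.19^0·0.81^15 = 0.042391
  k=1: C(15,1)·0.19^1·0.81^14 = 0.149154
P(X ≤ 1) = 0.191545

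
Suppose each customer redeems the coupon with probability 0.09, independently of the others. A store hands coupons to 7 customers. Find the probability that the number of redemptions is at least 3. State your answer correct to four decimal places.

X ~ Binomial(7, 0.09); P(X ≥ 3) = Σ C(7,k) p^k (1−p)^(7−k) over k:
  k=3: C(7,3)·0.09^3·0.91^4 = 0.017497
  k=4: C(7,4)·0.09^4·0.91^3 = 0.001730
  k=5: C(7,5)·0.09^5·0.91^2 = 0.000103
  k=6: C(7,6)·0.09^6·0.91^1 = 0.000003
  k=7: C(7,7)·0.09^7·0.91^0 = 0.000000
Total = 0.019333

0.0193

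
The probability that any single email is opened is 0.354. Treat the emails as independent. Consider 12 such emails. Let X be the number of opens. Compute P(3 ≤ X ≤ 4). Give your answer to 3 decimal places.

X ~ Binomial(12, 0.354); P(3 ≤ X ≤ 4) = Σ C(12,k) p^k (1−p)^(12−k) over k:
  k=3: C(12,3)·0.354^3·0.646^9 = 0.19122
  k=4: C(12,4)·0.354^4·0.646^8 = 0.23576
Total = 0.42698

0.427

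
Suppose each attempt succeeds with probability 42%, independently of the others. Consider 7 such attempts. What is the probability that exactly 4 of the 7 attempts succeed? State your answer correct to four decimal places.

0.2125

X ~ Binomial(n=7, p=0.42).
P(X=4) = C(7,4) · p^4 · (1−p)^3
= 35 · 0.031117 · 0.19511 = 0.212495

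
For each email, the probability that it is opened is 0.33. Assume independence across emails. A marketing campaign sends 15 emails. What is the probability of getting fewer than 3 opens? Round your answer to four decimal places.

X ~ Binomial(15, 0.33); P(X ≤ 2) = Σ C(15,k) p^k (1−p)^(15−k) over k:
  k=0: C(15,0)·0.33^0·0.67^15 = 0.002461
  k=1: C(15,1)·0.33^1·0.67^14 = 0.018182
  k=2: C(15,2)·0.33^2·0.67^13 = 0.062689
Total = 0.083332

0.0833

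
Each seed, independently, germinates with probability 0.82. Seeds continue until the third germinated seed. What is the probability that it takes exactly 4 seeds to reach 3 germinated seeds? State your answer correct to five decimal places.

Y = trial on which the third success occurs; negative binomial, r=3, p=0.82.
P(Y=4) = C(3,2) · p^3 · (1−p)^1
= 3 · 0.55137 · 0.18 = 0.2977387

0.29774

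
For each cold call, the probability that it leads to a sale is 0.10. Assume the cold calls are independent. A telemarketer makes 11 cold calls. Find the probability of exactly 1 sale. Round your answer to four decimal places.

0.3835

X ~ Binomial(n=11, p=0.10).
P(X=1) = C(11,1) · p^1 · (1−p)^10
= 11 · 0.1 · 0.34868 = 0.383546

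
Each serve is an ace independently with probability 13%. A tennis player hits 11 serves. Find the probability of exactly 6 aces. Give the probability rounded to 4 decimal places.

0.0011

X ~ Binomial(n=11, p=0.13).
P(X=6) = C(11,6) · p^6 · (1−p)^5
= 462 · 4.8268e-06 · 0.49842 = 0.001111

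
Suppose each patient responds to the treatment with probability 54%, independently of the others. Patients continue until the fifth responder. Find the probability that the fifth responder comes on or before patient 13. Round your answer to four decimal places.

0.9197

Finishing within 13 patients ⇔ at least 5 successes in the first 13. With X ~ Binomial(13, 0.54), P(Y ≤ 13) = 1 − P(X ≤ 4).
  k=0: C(13,0)·0.54^0·0.46^13 = 0.000041
  k=1: C(13,1)·0.54^1·0.46^12 = 0.000630
  k=2: C(13,2)·0.54^2·0.46^11 = 0.004438
  k=3: C(13,3)·0.54^3·0.46^10 = 0.019104
  k=4: C(13,4)·0.54^4·0.46^9 = 0.056066
1 − 0.080280 = 0.919720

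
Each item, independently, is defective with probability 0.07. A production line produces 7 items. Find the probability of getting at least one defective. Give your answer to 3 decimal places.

0.398

P(at least one) = 1 − P(none) = 1 − (1 − 0.07)^7
= 1 − 0.60170 = 0.39830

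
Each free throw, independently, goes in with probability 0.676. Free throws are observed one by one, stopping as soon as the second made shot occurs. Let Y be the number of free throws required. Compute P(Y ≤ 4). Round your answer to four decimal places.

Finishing within 4 free throws ⇔ at least 2 successes in the first 4. With X ~ Binomial(4, 0.676), P(Y ≤ 4) = 1 − P(X ≤ 1).
  k=0: C(4,0)·0.676^0·0.324^4 = 0.011020
  k=1: C(4,1)·0.676^1·0.324^3 = 0.091969
1 − 0.102989 = 0.897011

0.8970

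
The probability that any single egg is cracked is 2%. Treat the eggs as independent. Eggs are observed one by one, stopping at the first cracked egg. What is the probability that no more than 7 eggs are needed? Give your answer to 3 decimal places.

0.132

Y = number of eggs to the first success; geometric, p = 0.02.
P(Y ≤ 7) = 1 − (1−p)^7 = 1 − 0.86813 = 0.13187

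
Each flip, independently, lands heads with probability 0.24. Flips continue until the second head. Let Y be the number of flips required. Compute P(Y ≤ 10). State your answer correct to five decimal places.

Finishing within 10 flips ⇔ at least 2 successes in the first 10. With X ~ Binomial(10, 0.24), P(Y ≤ 10) = 1 − P(X ≤ 1).
  k=0: C(10,0)·0.24^0·0.76^10 = 0.0642889
  k=1: C(10,1)·0.24^1·0.76^9 = 0.2030175
1 − 0.2673064 = 0.7326936

0.73269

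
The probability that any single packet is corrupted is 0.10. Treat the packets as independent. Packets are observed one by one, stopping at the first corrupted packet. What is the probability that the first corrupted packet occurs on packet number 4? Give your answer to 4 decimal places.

Geometric (trials to first success), p = 0.10.
P(Y = 4) = (1−p)^3 · p = 0.729 · 0.10 = 0.072900

0.0729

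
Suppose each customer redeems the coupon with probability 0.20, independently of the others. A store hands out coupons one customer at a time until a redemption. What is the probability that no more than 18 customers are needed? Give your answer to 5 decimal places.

0.98199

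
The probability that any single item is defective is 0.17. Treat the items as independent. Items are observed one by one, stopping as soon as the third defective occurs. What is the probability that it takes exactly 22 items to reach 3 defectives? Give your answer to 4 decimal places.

Y = trial on which the third success occurs; negative binomial, r=3, p=0.17.
P(Y=22) = C(21,2) · p^3 · (1−p)^19
= 210 · 0.004913 · 0.029006 = 0.029926

0.0299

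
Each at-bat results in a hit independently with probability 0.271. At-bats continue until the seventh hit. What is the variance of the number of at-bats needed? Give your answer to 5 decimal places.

69.48435

Y = total at-bats until the seventh success; negative binomial with r=7, p=0.271.
Var(Y) = r(1−p)/p² = 7·0.729 / 0.271² = 69.4843480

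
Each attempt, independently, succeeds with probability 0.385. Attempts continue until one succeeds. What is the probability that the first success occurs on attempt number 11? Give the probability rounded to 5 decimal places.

Geometric (trials to first success), p = 0.385.
P(Y = 11) = (1−p)^10 · p = 0.0077402 · 0.385 = 0.0029800

0.00298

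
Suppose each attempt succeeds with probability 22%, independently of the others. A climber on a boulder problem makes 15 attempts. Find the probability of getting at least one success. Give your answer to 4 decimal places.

P(at least one) = 1 − P(none) = 1 − (1 − 0.22)^15
= 1 − 0.024067 = 0.975933

0.9759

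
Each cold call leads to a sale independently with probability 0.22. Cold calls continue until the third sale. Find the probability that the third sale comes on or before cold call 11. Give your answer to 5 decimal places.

0.44877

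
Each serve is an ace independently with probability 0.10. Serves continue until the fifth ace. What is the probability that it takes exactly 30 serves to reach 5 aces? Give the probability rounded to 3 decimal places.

0.017

Y = trial on which the fifth success occurs; negative binomial, r=5, p=0.10.
P(Y=30) = C(29,4) · p^5 · (1−p)^25
= 23751 · 1e-05 · 0.07179 = 0.01705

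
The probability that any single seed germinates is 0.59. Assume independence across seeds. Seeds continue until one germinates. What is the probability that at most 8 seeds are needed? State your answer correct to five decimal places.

Y = number of seeds to the first success; geometric, p = 0.59.
P(Y ≤ 8) = 1 − (1−p)^8 = 1 − 0.0007985 = 0.9992015

0.99920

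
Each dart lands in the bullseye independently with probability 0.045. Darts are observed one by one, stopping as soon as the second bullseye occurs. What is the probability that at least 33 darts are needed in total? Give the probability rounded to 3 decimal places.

0.575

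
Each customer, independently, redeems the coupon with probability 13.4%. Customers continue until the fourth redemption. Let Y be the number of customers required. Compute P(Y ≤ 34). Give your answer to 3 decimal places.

Finishing within 34 customers ⇔ at least 4 successes in the first 34. With X ~ Binomial(34, 0.134), P(Y ≤ 34) = 1 − P(X ≤ 3).
  k=0: C(34,0)·0.134^0·0.866^34 = 0.00751
  k=1: C(34,1)·0.134^1·0.866^33 = 0.03951
  k=2: C(34,2)·0.134^2·0.866^32 = 0.10087
  k=3: C(34,3)·0.134^3·0.866^31 = 0.16648
1 − 0.31436 = 0.68564

0.686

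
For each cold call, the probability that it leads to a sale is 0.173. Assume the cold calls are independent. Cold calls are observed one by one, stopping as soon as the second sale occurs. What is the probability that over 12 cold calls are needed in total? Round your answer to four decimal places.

0.3593

Needing more than 12 cold calls ⇔ fewer than 2 successes in the first 12. With X ~ Binomial(12, 0.173), P(Y > 12) = P(X ≤ 1).
  k=0: C(12,0)·0.173^0·0.827^12 = 0.102345
  k=1: C(12,1)·0.173^1·0.827^11 = 0.256914
P(X ≤ 1) = 0.359259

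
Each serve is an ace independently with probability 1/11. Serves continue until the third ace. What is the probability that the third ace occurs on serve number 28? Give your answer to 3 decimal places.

Y = trial on which the third success occurs; negative binomial, r=3, p=0.090909.
P(Y=28) = C(27,2) · p^3 · (1−p)^25
= 351 · 0.00075131 · 0.092296 = 0.02434

0.024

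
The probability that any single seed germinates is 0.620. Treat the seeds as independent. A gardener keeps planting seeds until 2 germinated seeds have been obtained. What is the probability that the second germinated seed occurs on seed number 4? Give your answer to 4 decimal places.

Y = trial on which the second success occurs; negative binomial, r=2, p=0.62.
P(Y=4) = C(3,1) · p^2 · (1−p)^2
= 3 · 0.3844 · 0.1444 = 0.166522

0.1665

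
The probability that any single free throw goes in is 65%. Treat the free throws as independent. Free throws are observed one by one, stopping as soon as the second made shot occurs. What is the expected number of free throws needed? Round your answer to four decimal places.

3.0769

Y = total free throws until the second success; negative binomial with r=2, p=0.65.
E[Y] = r / p = 2 / 0.65 = 3.076923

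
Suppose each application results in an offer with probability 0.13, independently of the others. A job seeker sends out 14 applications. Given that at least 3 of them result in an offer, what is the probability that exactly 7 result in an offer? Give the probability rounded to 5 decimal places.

0.00300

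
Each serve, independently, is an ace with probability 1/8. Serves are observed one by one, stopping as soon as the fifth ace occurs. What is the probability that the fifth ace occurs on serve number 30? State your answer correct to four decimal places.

Y = trial on which the fifth success occurs; negative binomial, r=5, p=0.125.
P(Y=30) = C(29,4) · p^5 · (1−p)^25
= 23751 · 3.0518e-05 · 0.035498 = 0.025730

0.0257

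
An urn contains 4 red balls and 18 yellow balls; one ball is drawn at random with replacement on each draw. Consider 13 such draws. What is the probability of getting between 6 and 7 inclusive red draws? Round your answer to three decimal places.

0.019

X ~ Binomial(13, 0.181818); P(6 ≤ X ≤ 7) = Σ C(13,k) p^k (1−p)^(13−k) over k:
  k=6: C(13,6)·0.181818^6·0.818182^7 = 0.01522
  k=7: C(13,7)·0.181818^7·0.818182^6 = 0.00338
Total = 0.01860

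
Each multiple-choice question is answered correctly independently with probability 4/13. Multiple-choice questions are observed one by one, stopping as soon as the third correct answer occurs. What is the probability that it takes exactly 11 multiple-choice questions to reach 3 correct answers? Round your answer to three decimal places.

Y = trial on which the third success occurs; negative binomial, r=3, p=0.307692.
P(Y=11) = C(10,2) · p^3 · (1−p)^8
= 45 · 0.029131 · 0.052771 = 0.06918

0.069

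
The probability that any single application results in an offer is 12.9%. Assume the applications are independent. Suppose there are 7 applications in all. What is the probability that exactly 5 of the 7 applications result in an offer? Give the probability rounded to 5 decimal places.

0.00057

X ~ Binomial(n=7, p=0.129).
P(X=5) = C(7,5) · p^5 · (1−p)^2
= 21 · 3.5723e-05 · 0.75864 = 0.0005691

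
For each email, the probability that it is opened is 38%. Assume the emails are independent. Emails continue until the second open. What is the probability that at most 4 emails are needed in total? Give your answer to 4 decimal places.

Finishing within 4 emails ⇔ at least 2 successes in the first 4. With X ~ Binomial(4, 0.38), P(Y ≤ 4) = 1 − P(X ≤ 1).
  k=0: C(4,0)·0.38^0·0.62^4 = 0.147763
  k=1: C(4,1)·0.38^1·0.62^3 = 0.362259
1 − 0.510022 = 0.489978

0.4900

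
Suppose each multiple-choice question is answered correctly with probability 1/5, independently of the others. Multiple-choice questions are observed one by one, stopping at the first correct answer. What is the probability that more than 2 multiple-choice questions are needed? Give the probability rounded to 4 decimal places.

0.6400

Y = number of multiple-choice questions to the first success; geometric, p = 0.20.
P(Y > 2) = P(first 2 all fail) = (1−p)^2 = 0.640000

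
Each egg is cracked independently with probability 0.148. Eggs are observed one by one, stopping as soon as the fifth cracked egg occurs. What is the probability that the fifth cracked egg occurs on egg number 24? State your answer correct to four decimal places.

Y = trial on which the fifth success occurs; negative binomial, r=5, p=0.148.
P(Y=24) = C(23,4) · p^5 · (1−p)^19
= 8855 · 7.1008e-05 · 0.047682 = 0.029981

0.0300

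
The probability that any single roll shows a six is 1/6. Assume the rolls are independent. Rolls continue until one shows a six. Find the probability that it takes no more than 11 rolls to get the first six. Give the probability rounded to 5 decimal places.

Y = number of rolls to the first success; geometric, p = 0.166667.
P(Y ≤ 11) = 1 − (1−p)^11 = 1 − 0.1345880 = 0.8654120

0.86541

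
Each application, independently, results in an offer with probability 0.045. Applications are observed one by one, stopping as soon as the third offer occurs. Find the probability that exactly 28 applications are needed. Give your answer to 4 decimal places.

0.0101

Y = trial on which the third success occurs; negative binomial, r=3, p=0.045.
P(Y=28) = C(27,2) · p^3 · (1−p)^25
= 351 · 9.1125e-05 · 0.31629 = 0.010116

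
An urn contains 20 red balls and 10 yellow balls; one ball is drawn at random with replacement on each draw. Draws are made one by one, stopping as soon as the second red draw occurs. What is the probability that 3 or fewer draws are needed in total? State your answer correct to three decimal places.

Finishing within 3 draws ⇔ at least 2 successes in the first 3. With X ~ Binomial(3, 0.666667), P(Y ≤ 3) = 1 − P(X ≤ 1).
  k=0: C(3,0)·0.666667^0·0.333333^3 = 0.03704
  k=1: C(3,1)·0.666667^1·0.333333^2 = 0.22222
1 − 0.25926 = 0.74074

0.741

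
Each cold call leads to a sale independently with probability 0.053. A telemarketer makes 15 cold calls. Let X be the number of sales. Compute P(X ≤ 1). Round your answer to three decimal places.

0.813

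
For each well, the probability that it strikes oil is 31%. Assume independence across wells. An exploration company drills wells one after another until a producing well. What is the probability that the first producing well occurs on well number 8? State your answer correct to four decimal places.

0.0231

Geometric (trials to first success), p = 0.31.
P(Y = 8) = (1−p)^7 · p = 0.074464 · 0.31 = 0.023084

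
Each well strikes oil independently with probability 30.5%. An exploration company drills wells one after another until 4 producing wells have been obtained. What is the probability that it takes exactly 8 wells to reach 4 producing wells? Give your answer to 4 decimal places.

0.0707

Y = trial on which the fourth success occurs; negative binomial, r=4, p=0.305.
P(Y=8) = C(7,3) · p^4 · (1−p)^4
= 35 · 0.0086537 · 0.23331 = 0.070665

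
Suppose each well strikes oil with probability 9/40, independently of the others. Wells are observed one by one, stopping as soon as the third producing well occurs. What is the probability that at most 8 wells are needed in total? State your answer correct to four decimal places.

Finishing within 8 wells ⇔ at least 3 successes in the first 8. With X ~ Binomial(8, 0.225), P(Y ≤ 8) = 1 − P(X ≤ 2).
  k=0: C(8,0)·0.225^0·0.775^8 = 0.130141
  k=1: C(8,1)·0.225^1·0.775^7 = 0.302263
  k=2: C(8,2)·0.225^2·0.775^6 = 0.307138
1 − 0.739541 = 0.260459

0.2605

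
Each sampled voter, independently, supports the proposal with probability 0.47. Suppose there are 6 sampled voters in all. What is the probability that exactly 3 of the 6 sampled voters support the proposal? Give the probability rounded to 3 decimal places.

X ~ Binomial(n=6, p=0.47).
P(X=3) = C(6,3) · p^3 · (1−p)^3
= 20 · 0.10382 · 0.14888 = 0.30914

0.309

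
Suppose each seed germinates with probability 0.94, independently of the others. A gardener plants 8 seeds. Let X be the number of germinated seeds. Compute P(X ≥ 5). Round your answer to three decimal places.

0.999

X ~ Binomial(8, 0.94); P(X ≥ 5) = Σ C(8,k) p^k (1−p)^(8−k) over k:
  k=5: C(8,5)·0.94^5·0.06^3 = 0.00888
  k=6: C(8,6)·0.94^6·0.06^2 = 0.06954
  k=7: C(8,7)·0.94^7·0.06^1 = 0.31127
  k=8: C(8,8)·0.94^8·0.06^0 = 0.60957
Total = 0.99925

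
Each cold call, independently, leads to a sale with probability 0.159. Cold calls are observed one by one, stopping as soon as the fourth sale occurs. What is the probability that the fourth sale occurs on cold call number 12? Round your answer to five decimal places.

Y = trial on which the fourth success occurs; negative binomial, r=4, p=0.159.
P(Y=12) = C(11,3) · p^4 · (1−p)^8
= 165 · 0.00063913 · 0.25025 = 0.0263901

0.02639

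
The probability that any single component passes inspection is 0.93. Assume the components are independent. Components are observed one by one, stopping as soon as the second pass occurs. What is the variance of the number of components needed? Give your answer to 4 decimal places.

0.1619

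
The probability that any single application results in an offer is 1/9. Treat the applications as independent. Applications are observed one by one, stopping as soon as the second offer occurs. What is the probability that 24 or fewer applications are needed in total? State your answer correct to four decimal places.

0.7632

Finishing within 24 applications ⇔ at least 2 successes in the first 24. With X ~ Binomial(24, 0.111111), P(Y ≤ 24) = 1 − P(X ≤ 1).
  k=0: C(24,0)·0.111111^0·0.888889^24 = 0.059202
  k=1: C(24,1)·0.111111^1·0.888889^23 = 0.177607
1 − 0.236810 = 0.763190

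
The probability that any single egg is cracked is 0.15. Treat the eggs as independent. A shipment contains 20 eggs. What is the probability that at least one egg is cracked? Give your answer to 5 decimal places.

P(at least one) = 1 − P(none) = 1 − (1 − 0.15)^20
= 1 − 0.0387595 = 0.9612405

0.96124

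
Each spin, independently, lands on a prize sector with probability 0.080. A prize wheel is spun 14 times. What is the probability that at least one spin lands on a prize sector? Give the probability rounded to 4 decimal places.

0.6888

P(at least one) = 1 − P(none) = 1 − (1 − 0.08)^14
= 1 − 0.311193 = 0.688807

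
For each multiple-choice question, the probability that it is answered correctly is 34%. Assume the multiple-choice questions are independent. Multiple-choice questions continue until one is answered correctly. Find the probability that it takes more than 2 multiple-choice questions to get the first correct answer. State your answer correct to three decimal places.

0.436

Y = number of multiple-choice questions to the first success; geometric, p = 0.34.
P(Y > 2) = P(first 2 all fail) = (1−p)^2 = 0.43560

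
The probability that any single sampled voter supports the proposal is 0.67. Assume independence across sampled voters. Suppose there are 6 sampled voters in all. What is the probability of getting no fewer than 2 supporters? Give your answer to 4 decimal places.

0.9830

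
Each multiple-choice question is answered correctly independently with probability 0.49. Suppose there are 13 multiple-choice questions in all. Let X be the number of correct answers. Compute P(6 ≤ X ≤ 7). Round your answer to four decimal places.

0.4179

X ~ Binomial(13, 0.49); P(6 ≤ X ≤ 7) = Σ C(13,k) p^k (1−p)^(13−k) over k:
  k=6: C(13,6)·0.49^6·0.51^7 = 0.213150
  k=7: C(13,7)·0.49^7·0.51^6 = 0.204791
Total = 0.417941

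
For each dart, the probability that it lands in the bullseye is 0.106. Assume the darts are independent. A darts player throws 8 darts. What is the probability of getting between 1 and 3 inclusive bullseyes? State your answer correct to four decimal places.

0.5857

X ~ Binomial(8, 0.106); P(1 ≤ X ≤ 3) = Σ C(8,k) p^k (1−p)^(8−k) over k:
  k=1: C(8,1)·0.106^1·0.894^7 = 0.387042
  k=2: C(8,2)·0.106^2·0.894^6 = 0.160618
  k=3: C(8,3)·0.106^3·0.894^5 = 0.038088
Total = 0.585749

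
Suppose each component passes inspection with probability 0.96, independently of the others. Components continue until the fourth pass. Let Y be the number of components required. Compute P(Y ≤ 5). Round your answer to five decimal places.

0.98524

Finishing within 5 components ⇔ at least 4 successes in the first 5. With X ~ Binomial(5, 0.96), P(Y ≤ 5) = 1 − P(X ≤ 3).
  k=0: C(5,0)·0.96^0·0.04^5 = 0.0000001
  k=1: C(5,1)·0.96^1·0.04^4 = 0.0000123
  k=2: C(5,2)·0.96^2·0.04^3 = 0.0005898
  k=3: C(5,3)·0.96^3·0.04^2 = 0.0141558
1 − 0.0147580 = 0.9852420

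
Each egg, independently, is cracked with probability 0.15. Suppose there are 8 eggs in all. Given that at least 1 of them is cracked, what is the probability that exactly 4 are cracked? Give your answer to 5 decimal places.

X ~ Binomial(8, 0.15). Want P(X=4 | X≥1) = P(X=4) / P(X≥1).
P(X=4) = C(8,4)·0.15^4·0.85^4 = 0.0184986
P(X≥1) = 1 − 0.2724905 = 0.7275095
Ratio = 0.0184986 / 0.7275095 = 0.0254273

0.02543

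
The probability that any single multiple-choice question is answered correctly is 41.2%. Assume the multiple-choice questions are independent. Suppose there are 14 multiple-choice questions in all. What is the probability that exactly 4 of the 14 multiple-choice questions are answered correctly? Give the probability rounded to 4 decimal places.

X ~ Binomial(n=14, p=0.412).
P(X=4) = C(14,4) · p^4 · (1−p)^10
= 1001 · 0.028813 · 0.0049405 = 0.142494

0.1425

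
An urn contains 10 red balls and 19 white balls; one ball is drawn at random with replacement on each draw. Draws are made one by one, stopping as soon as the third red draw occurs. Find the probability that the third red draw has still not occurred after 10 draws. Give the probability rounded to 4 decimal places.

Needing more than 10 draws ⇔ fewer than 3 successes in the first 10. With X ~ Binomial(10, 0.344828), P(Y > 10) = P(X ≤ 2).
  k=0: C(10,0)·0.344828^0·0.655172^10 = 0.014573
  k=1: C(10,1)·0.344828^1·0.655172^9 = 0.076701
  k=2: C(10,2)·0.344828^2·0.655172^8 = 0.181661
P(X ≤ 2) = 0.272935

0.2729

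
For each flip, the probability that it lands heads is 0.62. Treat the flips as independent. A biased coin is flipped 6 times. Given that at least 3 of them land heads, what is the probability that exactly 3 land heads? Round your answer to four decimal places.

0.3087

X ~ Binomial(6, 0.62). Want P(X=3 | X≥3) = P(X=3) / P(X≥3).
P(X=3) = C(6,3)·0.62^3·0.38^3 = 0.261551
P(X≥3) = 1 − 0.003011 − 0.029475 − 0.120229 = 0.847285
Ratio = 0.261551 / 0.847285 = 0.308693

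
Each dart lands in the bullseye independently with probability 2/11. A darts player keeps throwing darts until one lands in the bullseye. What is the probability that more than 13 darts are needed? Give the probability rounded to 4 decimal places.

0.0736

Y = number of darts to the first success; geometric, p = 0.181818.
P(Y > 13) = P(first 13 all fail) = (1−p)^13 = 0.073629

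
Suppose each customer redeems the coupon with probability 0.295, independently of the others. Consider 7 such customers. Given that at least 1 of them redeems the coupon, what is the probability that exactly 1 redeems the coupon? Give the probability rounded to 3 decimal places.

X ~ Binomial(7, 0.295). Want P(X=1 | X≥1) = P(X=1) / P(X≥1).
P(X=1) = C(7,1)·0.295^1·0.705^6 = 0.25354
P(X≥1) = 1 − 0.08656 = 0.91344
Ratio = 0.25354 / 0.91344 = 0.27757

0.278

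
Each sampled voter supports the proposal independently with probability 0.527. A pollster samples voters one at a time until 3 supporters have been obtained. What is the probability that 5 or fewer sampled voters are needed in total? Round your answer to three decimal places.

Finishing within 5 sampled voters ⇔ at least 3 successes in the first 5. With X ~ Binomial(5, 0.527), P(Y ≤ 5) = 1 − P(X ≤ 2).
  k=0: C(5,0)·0.527^0·0.473^5 = 0.02368
  k=1: C(5,1)·0.527^1·0.473^4 = 0.13189
  k=2: C(5,2)·0.527^2·0.473^3 = 0.29390
1 − 0.44947 = 0.55053

0.551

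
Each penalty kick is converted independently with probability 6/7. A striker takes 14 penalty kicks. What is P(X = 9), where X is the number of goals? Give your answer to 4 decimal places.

X ~ Binomial(n=14, p=0.857143).
P(X=9) = C(14,9) · p^9 · (1−p)^5
= 2002 · 0.24973 · 5.9499e-05 = 0.029748

0.0297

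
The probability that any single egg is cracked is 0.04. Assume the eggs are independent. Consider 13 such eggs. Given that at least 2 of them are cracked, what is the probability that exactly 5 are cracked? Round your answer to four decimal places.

X ~ Binomial(13, 0.04). Want P(X=5 | X≥2) = P(X=5) / P(X≥2).
P(X=5) = C(13,5)·0.04^5·0.96^8 = 0.000095
P(X≥2) = 1 − 0.588201 − 0.318609 = 0.093190
Ratio = 0.000095 / 0.093190 = 0.001020

0.0010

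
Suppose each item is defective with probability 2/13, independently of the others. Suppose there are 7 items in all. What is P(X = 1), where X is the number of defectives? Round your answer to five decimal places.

0.39526

X ~ Binomial(n=7, p=0.153846).
P(X=1) = C(7,1) · p^1 · (1−p)^6
= 7 · 0.15385 · 0.36703 = 0.3952580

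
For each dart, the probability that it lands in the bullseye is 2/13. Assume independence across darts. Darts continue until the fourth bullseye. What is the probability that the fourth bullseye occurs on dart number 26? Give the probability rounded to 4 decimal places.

Y = trial on which the fourth success occurs; negative binomial, r=4, p=0.153846.
P(Y=26) = C(25,3) · p^4 · (1−p)^22
= 2300 · 0.0005602 · 0.025345 = 0.032656

0.0327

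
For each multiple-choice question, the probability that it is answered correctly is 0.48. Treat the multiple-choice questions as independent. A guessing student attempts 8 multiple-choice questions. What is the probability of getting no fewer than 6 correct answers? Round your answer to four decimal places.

X ~ Binomial(8, 0.48); P(X ≥ 6) = Σ C(8,k) p^k (1−p)^(8−k) over k:
  k=6: C(8,6)·0.48^6·0.52^2 = 0.092600
  k=7: C(8,7)·0.48^7·0.52^1 = 0.024422
  k=8: C(8,8)·0.48^8·0.52^0 = 0.002818
Total = 0.119840

0.1198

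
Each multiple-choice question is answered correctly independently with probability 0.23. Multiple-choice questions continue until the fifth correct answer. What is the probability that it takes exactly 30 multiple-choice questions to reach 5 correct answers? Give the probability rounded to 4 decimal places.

0.0222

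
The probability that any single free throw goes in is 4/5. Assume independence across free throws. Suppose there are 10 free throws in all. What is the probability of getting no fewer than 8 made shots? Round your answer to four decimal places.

X ~ Binomial(10, 0.80); P(X ≥ 8) = Σ C(10,k) p^k (1−p)^(10−k) over k:
  k=8: C(10,8)·0.80^8·0.20^2 = 0.301990
  k=9: C(10,9)·0.80^9·0.20^1 = 0.268435
  k=10: C(10,10)·0.80^10·0.20^0 = 0.107374
Total = 0.677800

0.6778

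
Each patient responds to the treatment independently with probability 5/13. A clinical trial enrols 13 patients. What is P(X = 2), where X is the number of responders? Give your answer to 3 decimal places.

X ~ Binomial(n=13, p=0.384615).
P(X=2) = C(13,2) · p^2 · (1−p)^11
= 78 · 0.14793 · 0.0047931 = 0.05530

0.055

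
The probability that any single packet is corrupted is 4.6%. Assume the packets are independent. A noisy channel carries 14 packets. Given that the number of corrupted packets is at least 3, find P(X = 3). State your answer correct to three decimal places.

0.872

X ~ Binomial(14, 0.046). Want P(X=3 | X≥3) = P(X=3) / P(X≥3).
P(X=3) = C(14,3)·0.046^3·0.954^11 = 0.02111
P(X≥3) = 1 − 0.51722 − 0.34915 − 0.10943 = 0.02420
Ratio = 0.02111 / 0.02420 = 0.87232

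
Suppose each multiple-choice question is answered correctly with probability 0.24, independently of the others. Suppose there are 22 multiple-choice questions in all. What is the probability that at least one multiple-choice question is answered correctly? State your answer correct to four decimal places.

P(at least one) = 1 − P(none) = 1 − (1 − 0.24)^22
= 1 − 0.002387 = 0.997613

0.9976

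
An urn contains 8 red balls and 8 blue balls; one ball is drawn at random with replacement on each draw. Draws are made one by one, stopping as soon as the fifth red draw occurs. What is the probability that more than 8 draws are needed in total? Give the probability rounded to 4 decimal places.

0.6367

Needing more than 8 draws ⇔ fewer than 5 successes in the first 8. With X ~ Binomial(8, 0.50), P(Y > 8) = P(X ≤ 4).
  k=0: C(8,0)·0.50^0·0.50^8 = 0.003906
  k=1: C(8,1)·0.50^1·0.50^7 = 0.031250
  k=2: C(8,2)·0.50^2·0.50^6 = 0.109375
  k=3: C(8,3)·0.50^3·0.50^5 = 0.218750
  k=4: C(8,4)·0.50^4·0.50^4 = 0.273438
P(X ≤ 4) = 0.636719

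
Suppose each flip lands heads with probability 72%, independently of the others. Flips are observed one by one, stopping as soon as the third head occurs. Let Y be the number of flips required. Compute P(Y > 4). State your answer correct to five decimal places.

0.31322

Needing more than 4 flips ⇔ fewer than 3 successes in the first 4. With X ~ Binomial(4, 0.72), P(Y > 4) = P(X ≤ 2).
  k=0: C(4,0)·0.72^0·0.28^4 = 0.0061466
  k=1: C(4,1)·0.72^1·0.28^3 = 0.0632218
  k=2: C(4,2)·0.72^2·0.28^2 = 0.2438554
P(X ≤ 2) = 0.3132237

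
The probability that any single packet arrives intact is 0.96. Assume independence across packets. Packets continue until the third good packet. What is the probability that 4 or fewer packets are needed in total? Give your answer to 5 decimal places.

0.99090

Finishing within 4 packets ⇔ at least 3 successes in the first 4. With X ~ Binomial(4, 0.96), P(Y ≤ 4) = 1 − P(X ≤ 2).
  k=0: C(4,0)·0.96^0·0.04^4 = 0.0000026
  k=1: C(4,1)·0.96^1·0.04^3 = 0.0002458
  k=2: C(4,2)·0.96^2·0.04^2 = 0.0088474
1 − 0.0090957 = 0.9909043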